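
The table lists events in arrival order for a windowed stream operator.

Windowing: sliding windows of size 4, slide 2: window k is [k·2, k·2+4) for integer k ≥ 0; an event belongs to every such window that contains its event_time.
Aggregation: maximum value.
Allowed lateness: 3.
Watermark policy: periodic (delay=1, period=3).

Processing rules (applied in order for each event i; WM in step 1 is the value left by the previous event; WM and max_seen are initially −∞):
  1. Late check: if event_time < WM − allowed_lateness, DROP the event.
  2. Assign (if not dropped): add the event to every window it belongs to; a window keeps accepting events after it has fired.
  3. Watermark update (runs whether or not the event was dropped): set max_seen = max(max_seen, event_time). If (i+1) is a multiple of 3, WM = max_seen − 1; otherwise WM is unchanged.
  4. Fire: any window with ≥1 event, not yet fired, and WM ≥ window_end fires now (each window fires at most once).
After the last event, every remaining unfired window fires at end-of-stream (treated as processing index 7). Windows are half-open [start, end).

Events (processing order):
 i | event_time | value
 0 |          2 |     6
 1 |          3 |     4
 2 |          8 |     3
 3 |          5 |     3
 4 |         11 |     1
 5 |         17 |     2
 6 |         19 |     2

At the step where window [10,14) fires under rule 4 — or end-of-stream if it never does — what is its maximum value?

1

i=0 t=2 v=6: → [2,6),[0,4); WM=−∞
i=1 t=3 v=4: → [2,6),[0,4); WM=−∞
i=2 t=8 v=3: → [8,12),[6,10); WM=7; [0,4) fires=6 [2,6) fires=6
i=3 t=5 v=3: → [4,8),[2,6); WM=7
i=4 t=11 v=1: → [10,14),[8,12); WM=7
i=5 t=17 v=2: → [16,20),[14,18); WM=16; [4,8) fires=3 [6,10) fires=3 [8,12) fires=3 [10,14) fires=1
i=6 t=19 v=2: → [18,22),[16,20); WM=16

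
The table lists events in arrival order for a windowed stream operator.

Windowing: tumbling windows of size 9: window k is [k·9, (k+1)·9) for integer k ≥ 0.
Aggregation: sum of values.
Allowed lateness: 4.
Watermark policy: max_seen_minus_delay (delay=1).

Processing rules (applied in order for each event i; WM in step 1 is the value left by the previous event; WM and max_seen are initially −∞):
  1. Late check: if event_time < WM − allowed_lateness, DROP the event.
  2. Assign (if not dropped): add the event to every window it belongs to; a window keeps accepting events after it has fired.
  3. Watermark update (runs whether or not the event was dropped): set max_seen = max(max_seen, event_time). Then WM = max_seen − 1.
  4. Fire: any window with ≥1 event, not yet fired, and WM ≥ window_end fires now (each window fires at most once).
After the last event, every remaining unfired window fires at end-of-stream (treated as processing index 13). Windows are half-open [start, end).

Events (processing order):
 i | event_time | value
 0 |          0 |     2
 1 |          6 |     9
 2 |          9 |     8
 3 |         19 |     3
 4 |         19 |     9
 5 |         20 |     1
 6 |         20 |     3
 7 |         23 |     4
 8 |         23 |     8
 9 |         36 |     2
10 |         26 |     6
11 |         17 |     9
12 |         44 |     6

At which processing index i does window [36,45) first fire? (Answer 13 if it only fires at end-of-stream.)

i=0 t=0 v=2: → [0,9); WM=-1
i=1 t=6 v=9: → [0,9); WM=5
i=2 t=9 v=8: → [9,18); WM=8
i=3 t=19 v=3: → [18,27); WM=18; [0,9) fires=11 [9,18) fires=8
i=4 t=19 v=9: → [18,27); WM=18
i=5 t=20 v=1: → [18,27); WM=19
i=6 t=20 v=3: → [18,27); WM=19
i=7 t=23 v=4: → [18,27); WM=22
i=8 t=23 v=8: → [18,27); WM=22
i=9 t=36 v=2: → [36,45); WM=35; [18,27) fires=28
i=10 t=26 v=6: DROP (t<35-4); WM=35
i=11 t=17 v=9: DROP (t<35-4); WM=35
i=12 t=44 v=6: → [36,45); WM=43

13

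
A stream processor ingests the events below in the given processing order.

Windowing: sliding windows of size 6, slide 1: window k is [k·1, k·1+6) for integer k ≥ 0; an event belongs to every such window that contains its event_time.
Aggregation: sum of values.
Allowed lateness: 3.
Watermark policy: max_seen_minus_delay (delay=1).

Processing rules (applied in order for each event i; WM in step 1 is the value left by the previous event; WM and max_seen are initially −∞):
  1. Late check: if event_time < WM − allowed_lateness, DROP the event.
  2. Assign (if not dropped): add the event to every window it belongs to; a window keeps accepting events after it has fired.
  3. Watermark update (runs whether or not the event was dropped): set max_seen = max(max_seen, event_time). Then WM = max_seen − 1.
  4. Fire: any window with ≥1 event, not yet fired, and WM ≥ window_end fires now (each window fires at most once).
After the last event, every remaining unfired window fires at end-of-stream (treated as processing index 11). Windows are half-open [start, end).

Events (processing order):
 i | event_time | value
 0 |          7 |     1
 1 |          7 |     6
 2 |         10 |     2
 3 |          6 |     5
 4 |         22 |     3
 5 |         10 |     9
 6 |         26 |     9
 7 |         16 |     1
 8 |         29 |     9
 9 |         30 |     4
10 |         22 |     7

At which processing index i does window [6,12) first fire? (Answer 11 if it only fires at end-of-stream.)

4

i=0 t=7 v=1: → [7,13),[6,12),[5,11),[4,10),[3,9),[2,8); WM=6
i=1 t=7 v=6: → [7,13),[6,12),[5,11),[4,10),[3,9),[2,8); WM=6
i=2 t=10 v=2: → [10,16),[9,15),[8,14),[7,13),[6,12),[5,11); WM=9; [2,8) fires=7 [3,9) fires=7
i=3 t=6 v=5: → [6,12),[5,11),[4,10),[3,9),[2,8),[1,7); WM=9; [1,7) fires=5
i=4 t=22 v=3: → [22,28),[21,27),[20,26),[19,25),[18,24),[17,23); WM=21; [4,10) fires=12 [5,11) fires=14 [6,12) fires=14 [7,13) fires=9 [8,14) fires=2 [9,15) fires=2 [10,16) fires=2
i=5 t=10 v=9: DROP (t<21-3); WM=21
i=6 t=26 v=9: → [26,32),[25,31),[24,30),[23,29),[22,28),[21,27); WM=25; [17,23) fires=3 [18,24) fires=3 [19,25) fires=3
i=7 t=16 v=1: DROP (t<25-3); WM=25
i=8 t=29 v=9: → [29,35),[28,34),[27,33),[26,32),[25,31),[24,30); WM=28; [20,26) fires=3 [21,27) fires=12 [22,28) fires=12
i=9 t=30 v=4: → [30,36),[29,35),[28,34),[27,33),[26,32),[25,31); WM=29; [23,29) fires=9
i=10 t=22 v=7: DROP (t<29-3); WM=29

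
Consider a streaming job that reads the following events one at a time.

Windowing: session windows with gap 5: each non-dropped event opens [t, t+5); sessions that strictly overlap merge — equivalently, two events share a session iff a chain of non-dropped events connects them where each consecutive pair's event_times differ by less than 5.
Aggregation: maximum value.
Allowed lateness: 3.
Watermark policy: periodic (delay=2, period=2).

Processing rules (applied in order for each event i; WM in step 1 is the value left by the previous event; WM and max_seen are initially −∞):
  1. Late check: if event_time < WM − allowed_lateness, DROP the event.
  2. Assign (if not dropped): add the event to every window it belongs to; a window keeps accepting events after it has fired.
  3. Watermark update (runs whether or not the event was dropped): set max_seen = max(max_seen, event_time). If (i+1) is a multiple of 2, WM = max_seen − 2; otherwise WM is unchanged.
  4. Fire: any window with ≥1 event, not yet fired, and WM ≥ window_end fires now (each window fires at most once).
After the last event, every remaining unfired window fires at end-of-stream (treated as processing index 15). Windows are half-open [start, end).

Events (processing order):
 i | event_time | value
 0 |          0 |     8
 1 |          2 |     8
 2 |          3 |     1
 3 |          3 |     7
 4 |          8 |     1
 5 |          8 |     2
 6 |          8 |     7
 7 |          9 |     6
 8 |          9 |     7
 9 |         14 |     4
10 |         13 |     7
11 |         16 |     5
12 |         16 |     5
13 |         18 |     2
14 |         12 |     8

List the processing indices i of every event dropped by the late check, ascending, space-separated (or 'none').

14

i=0 t=0 v=8: → [0,5); WM=−∞
i=1 t=2 v=8: → [0,7); WM=0
i=2 t=3 v=1: → [0,8); WM=0
i=3 t=3 v=7: → [0,8); WM=1
i=4 t=8 v=1: → [8,13); WM=1
i=5 t=8 v=2: → [8,13); WM=6
i=6 t=8 v=7: → [8,13); WM=6
i=7 t=9 v=6: → [8,14); WM=7
i=8 t=9 v=7: → [8,14); WM=7
i=9 t=14 v=4: → [14,19); WM=12
i=10 t=13 v=7: → [8,19); WM=12
i=11 t=16 v=5: → [8,21); WM=14
i=12 t=16 v=5: → [8,21); WM=14
i=13 t=18 v=2: → [8,23); WM=16
i=14 t=12 v=8: DROP (t<16-3); WM=16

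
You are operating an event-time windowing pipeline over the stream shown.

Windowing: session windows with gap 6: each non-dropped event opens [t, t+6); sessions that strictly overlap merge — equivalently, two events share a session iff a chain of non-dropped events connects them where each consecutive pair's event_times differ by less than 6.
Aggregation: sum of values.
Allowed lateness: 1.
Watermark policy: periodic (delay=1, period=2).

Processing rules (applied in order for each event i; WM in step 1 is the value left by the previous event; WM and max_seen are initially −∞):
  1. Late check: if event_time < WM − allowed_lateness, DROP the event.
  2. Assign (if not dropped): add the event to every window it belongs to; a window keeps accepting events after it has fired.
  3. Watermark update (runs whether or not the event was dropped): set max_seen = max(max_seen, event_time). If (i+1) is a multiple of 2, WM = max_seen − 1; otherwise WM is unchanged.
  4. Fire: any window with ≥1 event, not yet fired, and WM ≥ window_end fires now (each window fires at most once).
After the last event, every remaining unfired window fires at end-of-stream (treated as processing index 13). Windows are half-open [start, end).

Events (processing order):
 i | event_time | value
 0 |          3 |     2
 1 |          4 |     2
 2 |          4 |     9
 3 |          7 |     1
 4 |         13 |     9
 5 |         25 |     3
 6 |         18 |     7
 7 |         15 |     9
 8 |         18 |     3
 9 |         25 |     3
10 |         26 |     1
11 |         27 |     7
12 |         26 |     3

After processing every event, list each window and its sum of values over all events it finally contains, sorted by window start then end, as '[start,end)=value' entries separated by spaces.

[3,13)=14 [13,19)=9 [25,33)=17

i=0 t=3 v=2: → [3,9); WM=−∞
i=1 t=4 v=2: → [3,10); WM=3
i=2 t=4 v=9: → [3,10); WM=3
i=3 t=7 v=1: → [3,13); WM=6
i=4 t=13 v=9: → [13,19); WM=6
i=5 t=25 v=3: → [25,31); WM=24
i=6 t=18 v=7: DROP (t<24-1); WM=24
i=7 t=15 v=9: DROP (t<24-1); WM=24
i=8 t=18 v=3: DROP (t<24-1); WM=24
i=9 t=25 v=3: → [25,31); WM=24
i=10 t=26 v=1: → [25,32); WM=24
i=11 t=27 v=7: → [25,33); WM=26
i=12 t=26 v=3: → [25,33); WM=26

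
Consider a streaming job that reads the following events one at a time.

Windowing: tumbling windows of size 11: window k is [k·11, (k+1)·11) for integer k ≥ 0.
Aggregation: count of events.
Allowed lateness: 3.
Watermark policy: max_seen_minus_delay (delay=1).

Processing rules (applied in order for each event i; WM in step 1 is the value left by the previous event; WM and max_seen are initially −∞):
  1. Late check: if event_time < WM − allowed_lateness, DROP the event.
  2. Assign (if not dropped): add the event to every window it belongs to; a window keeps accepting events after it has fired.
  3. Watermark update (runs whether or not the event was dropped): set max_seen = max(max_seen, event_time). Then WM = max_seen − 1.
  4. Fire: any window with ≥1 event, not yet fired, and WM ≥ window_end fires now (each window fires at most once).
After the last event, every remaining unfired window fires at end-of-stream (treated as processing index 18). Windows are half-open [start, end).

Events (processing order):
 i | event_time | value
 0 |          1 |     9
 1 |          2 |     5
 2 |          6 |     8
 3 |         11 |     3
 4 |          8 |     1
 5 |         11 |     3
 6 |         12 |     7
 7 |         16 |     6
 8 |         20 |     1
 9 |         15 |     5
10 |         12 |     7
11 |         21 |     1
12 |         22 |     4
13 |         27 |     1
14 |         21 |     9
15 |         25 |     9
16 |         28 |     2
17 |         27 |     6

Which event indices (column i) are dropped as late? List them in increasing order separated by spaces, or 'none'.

i=0 t=1 v=9: → [0,11); WM=0
i=1 t=2 v=5: → [0,11); WM=1
i=2 t=6 v=8: → [0,11); WM=5
i=3 t=11 v=3: → [11,22); WM=10
i=4 t=8 v=1: → [0,11); WM=10
i=5 t=11 v=3: → [11,22); WM=10
i=6 t=12 v=7: → [11,22); WM=11; [0,11) fires=4
i=7 t=16 v=6: → [11,22); WM=15
i=8 t=20 v=1: → [11,22); WM=19
i=9 t=15 v=5: DROP (t<19-3); WM=19
i=10 t=12 v=7: DROP (t<19-3); WM=19
i=11 t=21 v=1: → [11,22); WM=20
i=12 t=22 v=4: → [22,33); WM=21
i=13 t=27 v=1: → [22,33); WM=26; [11,22) fires=6
i=14 t=21 v=9: DROP (t<26-3); WM=26
i=15 t=25 v=9: → [22,33); WM=26
i=16 t=28 v=2: → [22,33); WM=27
i=17 t=27 v=6: → [22,33); WM=27

9 10 14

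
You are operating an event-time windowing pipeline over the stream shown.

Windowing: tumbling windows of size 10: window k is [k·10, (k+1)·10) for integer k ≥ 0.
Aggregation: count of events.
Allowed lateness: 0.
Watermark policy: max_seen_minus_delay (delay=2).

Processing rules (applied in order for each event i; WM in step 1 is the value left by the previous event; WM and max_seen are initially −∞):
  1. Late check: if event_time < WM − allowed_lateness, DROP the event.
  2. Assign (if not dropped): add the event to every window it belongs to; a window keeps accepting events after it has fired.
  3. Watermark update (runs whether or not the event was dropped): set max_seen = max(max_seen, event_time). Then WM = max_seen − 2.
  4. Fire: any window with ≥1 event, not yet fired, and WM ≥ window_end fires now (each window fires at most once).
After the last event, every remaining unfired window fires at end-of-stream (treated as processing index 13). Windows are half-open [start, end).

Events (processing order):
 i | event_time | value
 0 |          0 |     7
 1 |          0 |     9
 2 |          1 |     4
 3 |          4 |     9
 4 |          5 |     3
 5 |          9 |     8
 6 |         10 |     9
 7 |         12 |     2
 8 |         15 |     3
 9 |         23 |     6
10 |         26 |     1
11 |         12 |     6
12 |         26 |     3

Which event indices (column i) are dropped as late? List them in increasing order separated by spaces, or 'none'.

11

i=0 t=0 v=7: → [0,10); WM=-2
i=1 t=0 v=9: → [0,10); WM=-2
i=2 t=1 v=4: → [0,10); WM=-1
i=3 t=4 v=9: → [0,10); WM=2
i=4 t=5 v=3: → [0,10); WM=3
i=5 t=9 v=8: → [0,10); WM=7
i=6 t=10 v=9: → [10,20); WM=8
i=7 t=12 v=2: → [10,20); WM=10; [0,10) fires=6
i=8 t=15 v=3: → [10,20); WM=13
i=9 t=23 v=6: → [20,30); WM=21; [10,20) fires=3
i=10 t=26 v=1: → [20,30); WM=24
i=11 t=12 v=6: DROP (t<24-0); WM=24
i=12 t=26 v=3: → [20,30); WM=24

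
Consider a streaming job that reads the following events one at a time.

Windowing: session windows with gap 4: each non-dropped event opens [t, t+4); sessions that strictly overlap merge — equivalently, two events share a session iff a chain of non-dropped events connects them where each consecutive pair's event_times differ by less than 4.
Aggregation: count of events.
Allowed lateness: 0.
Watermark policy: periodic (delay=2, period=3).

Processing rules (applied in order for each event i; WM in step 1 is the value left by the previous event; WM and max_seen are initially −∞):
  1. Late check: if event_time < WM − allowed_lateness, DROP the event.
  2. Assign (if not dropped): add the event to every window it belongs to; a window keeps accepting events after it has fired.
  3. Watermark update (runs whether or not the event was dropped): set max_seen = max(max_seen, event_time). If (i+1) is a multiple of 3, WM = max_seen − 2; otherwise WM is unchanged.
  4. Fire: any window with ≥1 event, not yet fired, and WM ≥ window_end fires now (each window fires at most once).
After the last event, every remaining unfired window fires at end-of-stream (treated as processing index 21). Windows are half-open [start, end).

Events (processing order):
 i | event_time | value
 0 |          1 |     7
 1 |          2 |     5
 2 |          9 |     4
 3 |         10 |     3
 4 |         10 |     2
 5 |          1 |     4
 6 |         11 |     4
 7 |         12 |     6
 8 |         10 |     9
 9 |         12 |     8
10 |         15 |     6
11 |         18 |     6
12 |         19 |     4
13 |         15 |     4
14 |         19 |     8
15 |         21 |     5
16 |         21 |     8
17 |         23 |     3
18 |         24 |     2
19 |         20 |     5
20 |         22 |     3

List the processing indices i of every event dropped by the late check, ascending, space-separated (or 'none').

i=0 t=1 v=7: → [1,5); WM=−∞
i=1 t=2 v=5: → [1,6); WM=−∞
i=2 t=9 v=4: → [9,13); WM=7
i=3 t=10 v=3: → [9,14); WM=7
i=4 t=10 v=2: → [9,14); WM=7
i=5 t=1 v=4: DROP (t<7-0); WM=8
i=6 t=11 v=4: → [9,15); WM=8
i=7 t=12 v=6: → [9,16); WM=8
i=8 t=10 v=9: → [9,16); WM=10
i=9 t=12 v=8: → [9,16); WM=10
i=10 t=15 v=6: → [9,19); WM=10
i=11 t=18 v=6: → [9,22); WM=16
i=12 t=19 v=4: → [9,23); WM=16
i=13 t=15 v=4: DROP (t<16-0); WM=16
i=14 t=19 v=8: → [9,23); WM=17
i=15 t=21 v=5: → [9,25); WM=17
i=16 t=21 v=8: → [9,25); WM=17
i=17 t=23 v=3: → [9,27); WM=21
i=18 t=24 v=2: → [9,28); WM=21
i=19 t=20 v=5: DROP (t<21-0); WM=21
i=20 t=22 v=3: → [9,28); WM=22

5 13 19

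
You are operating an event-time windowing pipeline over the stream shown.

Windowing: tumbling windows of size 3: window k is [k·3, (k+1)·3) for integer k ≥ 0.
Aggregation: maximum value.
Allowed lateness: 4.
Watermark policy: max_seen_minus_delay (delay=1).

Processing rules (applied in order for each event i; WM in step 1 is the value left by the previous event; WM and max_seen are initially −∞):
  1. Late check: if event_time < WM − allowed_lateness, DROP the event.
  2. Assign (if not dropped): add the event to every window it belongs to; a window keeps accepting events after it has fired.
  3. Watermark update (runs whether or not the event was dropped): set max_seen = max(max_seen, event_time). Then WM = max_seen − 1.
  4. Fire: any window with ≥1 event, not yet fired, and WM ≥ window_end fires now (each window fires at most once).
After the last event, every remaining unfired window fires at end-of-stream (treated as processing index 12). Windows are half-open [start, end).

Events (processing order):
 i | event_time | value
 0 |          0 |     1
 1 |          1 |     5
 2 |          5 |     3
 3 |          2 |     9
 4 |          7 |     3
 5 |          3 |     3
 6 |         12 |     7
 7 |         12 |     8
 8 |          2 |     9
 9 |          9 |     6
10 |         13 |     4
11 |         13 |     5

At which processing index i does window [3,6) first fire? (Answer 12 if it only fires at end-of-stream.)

i=0 t=0 v=1: → [0,3); WM=-1
i=1 t=1 v=5: → [0,3); WM=0
i=2 t=5 v=3: → [3,6); WM=4; [0,3) fires=5
i=3 t=2 v=9: → [0,3); WM=4
i=4 t=7 v=3: → [6,9); WM=6; [3,6) fires=3
i=5 t=3 v=3: → [3,6); WM=6
i=6 t=12 v=7: → [12,15); WM=11; [6,9) fires=3
i=7 t=12 v=8: → [12,15); WM=11
i=8 t=2 v=9: DROP (t<11-4); WM=11
i=9 t=9 v=6: → [9,12); WM=11
i=10 t=13 v=4: → [12,15); WM=12; [9,12) fires=6
i=11 t=13 v=5: → [12,15); WM=12

4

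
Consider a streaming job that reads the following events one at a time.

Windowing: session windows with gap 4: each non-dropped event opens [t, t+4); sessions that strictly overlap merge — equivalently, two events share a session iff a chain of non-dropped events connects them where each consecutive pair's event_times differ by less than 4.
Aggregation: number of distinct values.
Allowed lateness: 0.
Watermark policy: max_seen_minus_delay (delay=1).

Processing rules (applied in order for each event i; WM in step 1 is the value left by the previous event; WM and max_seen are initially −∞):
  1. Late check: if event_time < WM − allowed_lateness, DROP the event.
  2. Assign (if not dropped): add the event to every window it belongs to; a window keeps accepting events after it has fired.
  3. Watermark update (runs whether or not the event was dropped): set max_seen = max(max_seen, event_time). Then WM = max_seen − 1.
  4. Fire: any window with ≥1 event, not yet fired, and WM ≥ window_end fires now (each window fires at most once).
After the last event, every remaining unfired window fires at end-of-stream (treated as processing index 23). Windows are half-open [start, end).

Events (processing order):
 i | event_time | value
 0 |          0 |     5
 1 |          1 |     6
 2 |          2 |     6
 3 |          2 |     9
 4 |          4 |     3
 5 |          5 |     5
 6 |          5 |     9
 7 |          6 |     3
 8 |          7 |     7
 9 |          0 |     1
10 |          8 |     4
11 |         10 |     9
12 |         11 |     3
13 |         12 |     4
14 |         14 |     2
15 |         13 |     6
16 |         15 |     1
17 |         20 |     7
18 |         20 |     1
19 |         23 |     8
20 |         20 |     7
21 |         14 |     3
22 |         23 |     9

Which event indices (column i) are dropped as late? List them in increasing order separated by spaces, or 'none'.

i=0 t=0 v=5: → [0,4); WM=-1
i=1 t=1 v=6: → [0,5); WM=0
i=2 t=2 v=6: → [0,6); WM=1
i=3 t=2 v=9: → [0,6); WM=1
i=4 t=4 v=3: → [0,8); WM=3
i=5 t=5 v=5: → [0,9); WM=4
i=6 t=5 v=9: → [0,9); WM=4
i=7 t=6 v=3: → [0,10); WM=5
i=8 t=7 v=7: → [0,11); WM=6
i=9 t=0 v=1: DROP (t<6-0); WM=6
i=10 t=8 v=4: → [0,12); WM=7
i=11 t=10 v=9: → [0,14); WM=9
i=12 t=11 v=3: → [0,15); WM=10
i=13 t=12 v=4: → [0,16); WM=11
i=14 t=14 v=2: → [0,18); WM=13
i=15 t=13 v=6: → [0,18); WM=13
i=16 t=15 v=1: → [0,19); WM=14
i=17 t=20 v=7: → [20,24); WM=19
i=18 t=20 v=1: → [20,24); WM=19
i=19 t=23 v=8: → [20,27); WM=22
i=20 t=20 v=7: DROP (t<22-0); WM=22
i=21 t=14 v=3: DROP (t<22-0); WM=22
i=22 t=23 v=9: → [20,27); WM=22

9 20 21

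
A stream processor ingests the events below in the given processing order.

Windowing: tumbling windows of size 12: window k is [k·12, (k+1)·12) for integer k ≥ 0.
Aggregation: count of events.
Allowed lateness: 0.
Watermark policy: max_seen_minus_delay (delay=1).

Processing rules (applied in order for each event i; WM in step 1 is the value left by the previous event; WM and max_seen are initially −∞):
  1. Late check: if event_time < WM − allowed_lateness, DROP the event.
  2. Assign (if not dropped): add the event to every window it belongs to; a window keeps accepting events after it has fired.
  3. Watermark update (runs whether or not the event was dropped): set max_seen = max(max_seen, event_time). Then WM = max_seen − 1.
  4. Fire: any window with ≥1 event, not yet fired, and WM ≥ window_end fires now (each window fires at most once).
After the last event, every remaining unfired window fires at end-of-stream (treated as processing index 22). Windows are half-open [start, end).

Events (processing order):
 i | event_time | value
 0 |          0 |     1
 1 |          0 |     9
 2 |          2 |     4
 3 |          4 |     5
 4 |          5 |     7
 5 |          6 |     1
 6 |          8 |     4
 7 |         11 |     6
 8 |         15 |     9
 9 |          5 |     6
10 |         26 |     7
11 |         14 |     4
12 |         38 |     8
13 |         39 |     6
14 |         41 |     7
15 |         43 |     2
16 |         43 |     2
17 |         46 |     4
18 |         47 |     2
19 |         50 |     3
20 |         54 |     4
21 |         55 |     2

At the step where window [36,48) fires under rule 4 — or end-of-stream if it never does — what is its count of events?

i=0 t=0 v=1: → [0,12); WM=-1
i=1 t=0 v=9: → [0,12); WM=-1
i=2 t=2 v=4: → [0,12); WM=1
i=3 t=4 v=5: → [0,12); WM=3
i=4 t=5 v=7: → [0,12); WM=4
i=5 t=6 v=1: → [0,12); WM=5
i=6 t=8 v=4: → [0,12); WM=7
i=7 t=11 v=6: → [0,12); WM=10
i=8 t=15 v=9: → [12,24); WM=14; [0,12) fires=8
i=9 t=5 v=6: DROP (t<14-0); WM=14
i=10 t=26 v=7: → [24,36); WM=25; [12,24) fires=1
i=11 t=14 v=4: DROP (t<25-0); WM=25
i=12 t=38 v=8: → [36,48); WM=37; [24,36) fires=1
i=13 t=39 v=6: → [36,48); WM=38
i=14 t=41 v=7: → [36,48); WM=40
i=15 t=43 v=2: → [36,48); WM=42
i=16 t=43 v=2: → [36,48); WM=42
i=17 t=46 v=4: → [36,48); WM=45
i=18 t=47 v=2: → [36,48); WM=46
i=19 t=50 v=3: → [48,60); WM=49; [36,48) fires=7
i=20 t=54 v=4: → [48,60); WM=53
i=21 t=55 v=2: → [48,60); WM=54

7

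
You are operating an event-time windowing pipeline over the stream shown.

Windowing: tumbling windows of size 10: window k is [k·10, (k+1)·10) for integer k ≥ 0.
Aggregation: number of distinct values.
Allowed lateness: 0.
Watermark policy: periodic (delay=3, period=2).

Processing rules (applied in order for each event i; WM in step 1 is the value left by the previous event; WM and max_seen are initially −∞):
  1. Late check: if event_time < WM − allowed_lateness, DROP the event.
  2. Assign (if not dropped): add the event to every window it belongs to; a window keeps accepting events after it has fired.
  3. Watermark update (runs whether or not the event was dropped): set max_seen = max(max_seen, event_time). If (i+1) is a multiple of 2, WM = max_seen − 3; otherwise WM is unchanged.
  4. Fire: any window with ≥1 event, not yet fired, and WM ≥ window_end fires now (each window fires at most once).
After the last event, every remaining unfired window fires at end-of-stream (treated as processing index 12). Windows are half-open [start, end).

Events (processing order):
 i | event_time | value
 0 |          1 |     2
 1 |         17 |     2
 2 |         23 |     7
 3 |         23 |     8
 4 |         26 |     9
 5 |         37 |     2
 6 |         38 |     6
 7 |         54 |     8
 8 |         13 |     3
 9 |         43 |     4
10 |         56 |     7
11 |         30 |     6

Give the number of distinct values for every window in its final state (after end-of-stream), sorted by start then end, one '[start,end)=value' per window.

i=0 t=1 v=2: → [0,10); WM=−∞
i=1 t=17 v=2: → [10,20); WM=14; [0,10) fires=1
i=2 t=23 v=7: → [20,30); WM=14
i=3 t=23 v=8: → [20,30); WM=20; [10,20) fires=1
i=4 t=26 v=9: → [20,30); WM=20
i=5 t=37 v=2: → [30,40); WM=34; [20,30) fires=3
i=6 t=38 v=6: → [30,40); WM=34
i=7 t=54 v=8: → [50,60); WM=51; [30,40) fires=2
i=8 t=13 v=3: DROP (t<51-0); WM=51
i=9 t=43 v=4: DROP (t<51-0); WM=51
i=10 t=56 v=7: → [50,60); WM=51
i=11 t=30 v=6: DROP (t<51-0); WM=53

[0,10)=1 [10,20)=1 [20,30)=3 [30,40)=2 [50,60)=2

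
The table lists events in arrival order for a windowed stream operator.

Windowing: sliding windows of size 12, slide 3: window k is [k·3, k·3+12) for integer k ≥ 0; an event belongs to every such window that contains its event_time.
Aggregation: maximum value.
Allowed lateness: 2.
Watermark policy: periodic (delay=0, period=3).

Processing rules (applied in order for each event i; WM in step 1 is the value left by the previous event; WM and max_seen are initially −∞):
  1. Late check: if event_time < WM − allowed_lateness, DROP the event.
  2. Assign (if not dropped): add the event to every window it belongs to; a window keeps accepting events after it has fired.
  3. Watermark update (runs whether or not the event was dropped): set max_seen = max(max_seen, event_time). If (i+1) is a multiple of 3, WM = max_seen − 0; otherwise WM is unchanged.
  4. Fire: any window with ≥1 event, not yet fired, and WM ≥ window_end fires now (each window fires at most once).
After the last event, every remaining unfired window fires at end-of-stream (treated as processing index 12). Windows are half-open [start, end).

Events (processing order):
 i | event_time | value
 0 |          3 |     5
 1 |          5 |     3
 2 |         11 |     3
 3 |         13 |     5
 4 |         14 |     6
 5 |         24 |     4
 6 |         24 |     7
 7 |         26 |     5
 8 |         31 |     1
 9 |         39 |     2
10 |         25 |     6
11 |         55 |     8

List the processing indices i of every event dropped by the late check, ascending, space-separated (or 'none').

10

i=0 t=3 v=5: → [3,15),[0,12); WM=−∞
i=1 t=5 v=3: → [3,15),[0,12); WM=−∞
i=2 t=11 v=3: → [9,21),[6,18),[3,15),[0,12); WM=11
i=3 t=13 v=5: → [12,24),[9,21),[6,18),[3,15); WM=11
i=4 t=14 v=6: → [12,24),[9,21),[6,18),[3,15); WM=11
i=5 t=24 v=4: → [24,36),[21,33),[18,30),[15,27); WM=24; [0,12) fires=5 [3,15) fires=6 [6,18) fires=6 [9,21) fires=6 [12,24) fires=6
i=6 t=24 v=7: → [24,36),[21,33),[18,30),[15,27); WM=24
i=7 t=26 v=5: → [24,36),[21,33),[18,30),[15,27); WM=24
i=8 t=31 v=1: → [30,42),[27,39),[24,36),[21,33); WM=31; [15,27) fires=7 [18,30) fires=7
i=9 t=39 v=2: → [39,51),[36,48),[33,45),[30,42); WM=31
i=10 t=25 v=6: DROP (t<31-2); WM=31
i=11 t=55 v=8: → [54,66),[51,63),[48,60),[45,57); WM=55; [21,33) fires=7 [24,36) fires=7 [27,39) fires=1 [30,42) fires=2 [33,45) fires=2 [36,48) fires=2 [39,51) fires=2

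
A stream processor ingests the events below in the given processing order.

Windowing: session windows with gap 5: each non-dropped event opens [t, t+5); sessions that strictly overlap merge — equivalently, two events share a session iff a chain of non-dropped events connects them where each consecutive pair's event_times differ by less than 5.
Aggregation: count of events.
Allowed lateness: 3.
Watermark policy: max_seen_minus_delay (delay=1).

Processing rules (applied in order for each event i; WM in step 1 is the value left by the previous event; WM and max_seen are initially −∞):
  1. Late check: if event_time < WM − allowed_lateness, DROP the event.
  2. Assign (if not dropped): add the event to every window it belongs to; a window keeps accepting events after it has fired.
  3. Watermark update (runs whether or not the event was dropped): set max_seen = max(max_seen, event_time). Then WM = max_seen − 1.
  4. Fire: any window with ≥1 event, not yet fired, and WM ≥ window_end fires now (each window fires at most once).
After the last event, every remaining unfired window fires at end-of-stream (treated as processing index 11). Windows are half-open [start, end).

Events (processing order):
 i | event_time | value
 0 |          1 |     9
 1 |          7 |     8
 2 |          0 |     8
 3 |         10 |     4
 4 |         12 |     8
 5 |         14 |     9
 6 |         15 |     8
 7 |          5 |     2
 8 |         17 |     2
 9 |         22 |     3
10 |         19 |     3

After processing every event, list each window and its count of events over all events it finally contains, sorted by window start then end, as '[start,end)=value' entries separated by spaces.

[1,6)=1 [7,27)=8

i=0 t=1 v=9: → [1,6); WM=0
i=1 t=7 v=8: → [7,12); WM=6
i=2 t=0 v=8: DROP (t<6-3); WM=6
i=3 t=10 v=4: → [7,15); WM=9
i=4 t=12 v=8: → [7,17); WM=11
i=5 t=14 v=9: → [7,19); WM=13
i=6 t=15 v=8: → [7,20); WM=14
i=7 t=5 v=2: DROP (t<14-3); WM=14
i=8 t=17 v=2: → [7,22); WM=16
i=9 t=22 v=3: → [22,27); WM=21
i=10 t=19 v=3: → [7,27); WM=21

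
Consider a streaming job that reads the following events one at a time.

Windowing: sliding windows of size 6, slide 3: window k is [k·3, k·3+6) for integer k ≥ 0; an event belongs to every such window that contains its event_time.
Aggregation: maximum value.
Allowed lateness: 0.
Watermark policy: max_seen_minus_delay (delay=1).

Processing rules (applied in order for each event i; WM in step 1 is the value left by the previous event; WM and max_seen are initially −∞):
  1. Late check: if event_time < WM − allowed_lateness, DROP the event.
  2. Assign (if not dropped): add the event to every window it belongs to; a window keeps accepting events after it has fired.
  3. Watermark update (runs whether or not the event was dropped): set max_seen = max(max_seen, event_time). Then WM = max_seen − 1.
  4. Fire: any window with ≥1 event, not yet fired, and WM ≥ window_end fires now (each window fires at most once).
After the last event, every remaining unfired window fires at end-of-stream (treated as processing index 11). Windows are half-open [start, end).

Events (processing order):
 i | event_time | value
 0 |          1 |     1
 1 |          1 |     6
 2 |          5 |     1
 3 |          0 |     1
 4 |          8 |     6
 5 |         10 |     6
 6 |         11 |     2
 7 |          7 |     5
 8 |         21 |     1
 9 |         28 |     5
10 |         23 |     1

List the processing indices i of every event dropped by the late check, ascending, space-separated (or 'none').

3 7 10

i=0 t=1 v=1: → [0,6); WM=0
i=1 t=1 v=6: → [0,6); WM=0
i=2 t=5 v=1: → [3,9),[0,6); WM=4
i=3 t=0 v=1: DROP (t<4-0); WM=4
i=4 t=8 v=6: → [6,12),[3,9); WM=7; [0,6) fires=6
i=5 t=10 v=6: → [9,15),[6,12); WM=9; [3,9) fires=6
i=6 t=11 v=2: → [9,15),[6,12); WM=10
i=7 t=7 v=5: DROP (t<10-0); WM=10
i=8 t=21 v=1: → [21,27),[18,24); WM=20; [6,12) fires=6 [9,15) fires=6
i=9 t=28 v=5: → [27,33),[24,30); WM=27; [18,24) fires=1 [21,27) fires=1
i=10 t=23 v=1: DROP (t<27-0); WM=27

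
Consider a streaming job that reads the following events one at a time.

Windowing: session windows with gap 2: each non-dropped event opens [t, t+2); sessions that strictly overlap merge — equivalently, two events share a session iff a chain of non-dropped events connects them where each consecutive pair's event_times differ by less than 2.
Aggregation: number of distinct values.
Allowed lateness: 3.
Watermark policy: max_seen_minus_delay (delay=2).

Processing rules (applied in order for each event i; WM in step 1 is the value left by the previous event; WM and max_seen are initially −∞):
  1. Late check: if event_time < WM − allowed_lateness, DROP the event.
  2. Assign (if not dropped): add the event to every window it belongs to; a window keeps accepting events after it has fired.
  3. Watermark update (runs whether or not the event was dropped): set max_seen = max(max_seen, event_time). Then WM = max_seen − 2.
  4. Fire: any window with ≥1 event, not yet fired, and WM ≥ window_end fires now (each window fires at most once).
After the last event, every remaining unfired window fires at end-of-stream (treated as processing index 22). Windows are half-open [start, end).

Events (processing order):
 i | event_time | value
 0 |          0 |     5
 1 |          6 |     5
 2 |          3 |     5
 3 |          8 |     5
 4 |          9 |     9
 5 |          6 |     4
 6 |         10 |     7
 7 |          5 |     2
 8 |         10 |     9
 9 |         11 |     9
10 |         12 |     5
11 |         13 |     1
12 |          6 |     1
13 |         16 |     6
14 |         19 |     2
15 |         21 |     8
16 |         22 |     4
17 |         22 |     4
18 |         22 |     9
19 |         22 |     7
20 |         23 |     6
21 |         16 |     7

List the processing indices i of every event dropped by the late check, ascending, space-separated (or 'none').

12 21

i=0 t=0 v=5: → [0,2); WM=-2
i=1 t=6 v=5: → [6,8); WM=4
i=2 t=3 v=5: → [3,5); WM=4
i=3 t=8 v=5: → [8,10); WM=6
i=4 t=9 v=9: → [8,11); WM=7
i=5 t=6 v=4: → [6,8); WM=7
i=6 t=10 v=7: → [8,12); WM=8
i=7 t=5 v=2: → [5,8); WM=8
i=8 t=10 v=9: → [8,12); WM=8
i=9 t=11 v=9: → [8,13); WM=9
i=10 t=12 v=5: → [8,14); WM=10
i=11 t=13 v=1: → [8,15); WM=11
i=12 t=6 v=1: DROP (t<11-3); WM=11
i=13 t=16 v=6: → [16,18); WM=14
i=14 t=19 v=2: → [19,21); WM=17
i=15 t=21 v=8: → [21,23); WM=19
i=16 t=22 v=4: → [21,24); WM=20
i=17 t=22 v=4: → [21,24); WM=20
i=18 t=22 v=9: → [21,24); WM=20
i=19 t=22 v=7: → [21,24); WM=20
i=20 t=23 v=6: → [21,25); WM=21
i=21 t=16 v=7: DROP (t<21-3); WM=21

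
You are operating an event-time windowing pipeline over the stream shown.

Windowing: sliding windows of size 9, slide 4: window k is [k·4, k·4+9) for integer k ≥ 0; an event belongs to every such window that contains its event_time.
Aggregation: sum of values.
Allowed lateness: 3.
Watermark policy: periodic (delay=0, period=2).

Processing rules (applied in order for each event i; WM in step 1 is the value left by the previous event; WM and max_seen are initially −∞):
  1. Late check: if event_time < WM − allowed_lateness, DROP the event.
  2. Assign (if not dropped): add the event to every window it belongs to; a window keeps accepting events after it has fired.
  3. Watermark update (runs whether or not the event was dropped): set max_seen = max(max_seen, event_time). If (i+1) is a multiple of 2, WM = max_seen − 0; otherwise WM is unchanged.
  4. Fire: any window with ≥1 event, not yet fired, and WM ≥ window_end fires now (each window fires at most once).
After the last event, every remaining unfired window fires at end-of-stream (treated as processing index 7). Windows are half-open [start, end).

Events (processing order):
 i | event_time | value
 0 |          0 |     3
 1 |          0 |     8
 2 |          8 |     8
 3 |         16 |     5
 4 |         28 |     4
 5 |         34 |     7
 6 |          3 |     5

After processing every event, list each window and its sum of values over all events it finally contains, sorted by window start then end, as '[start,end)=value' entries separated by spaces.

[0,9)=19 [4,13)=8 [8,17)=13 [12,21)=5 [16,25)=5 [20,29)=4 [24,33)=4 [28,37)=11 [32,41)=7

i=0 t=0 v=3: → [0,9); WM=−∞
i=1 t=0 v=8: → [0,9); WM=0
i=2 t=8 v=8: → [8,17),[4,13),[0,9); WM=0
i=3 t=16 v=5: → [16,25),[12,21),[8,17); WM=16; [0,9) fires=19 [4,13) fires=8
i=4 t=28 v=4: → [28,37),[24,33),[20,29); WM=16
i=5 t=34 v=7: → [32,41),[28,37); WM=34; [8,17) fires=13 [12,21) fires=5 [16,25) fires=5 [20,29) fires=4 [24,33) fires=4
i=6 t=3 v=5: DROP (t<34-3); WM=34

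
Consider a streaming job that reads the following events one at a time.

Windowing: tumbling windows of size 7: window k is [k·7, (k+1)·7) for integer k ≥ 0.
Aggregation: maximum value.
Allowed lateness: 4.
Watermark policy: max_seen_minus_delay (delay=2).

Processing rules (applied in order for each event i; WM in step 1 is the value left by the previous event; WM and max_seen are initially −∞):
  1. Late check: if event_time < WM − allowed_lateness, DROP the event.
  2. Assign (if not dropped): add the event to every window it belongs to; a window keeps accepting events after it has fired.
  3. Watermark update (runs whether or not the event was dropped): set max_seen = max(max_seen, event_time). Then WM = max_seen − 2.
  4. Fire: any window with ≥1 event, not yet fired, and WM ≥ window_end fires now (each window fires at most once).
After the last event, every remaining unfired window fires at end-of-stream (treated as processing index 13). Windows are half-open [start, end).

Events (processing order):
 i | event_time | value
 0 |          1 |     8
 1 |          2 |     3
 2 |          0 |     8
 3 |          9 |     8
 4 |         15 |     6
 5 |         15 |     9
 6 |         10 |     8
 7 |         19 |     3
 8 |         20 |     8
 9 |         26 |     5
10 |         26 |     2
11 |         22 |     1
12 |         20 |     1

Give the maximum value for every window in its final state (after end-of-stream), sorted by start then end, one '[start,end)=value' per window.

i=0 t=1 v=8: → [0,7); WM=-1
i=1 t=2 v=3: → [0,7); WM=0
i=2 t=0 v=8: → [0,7); WM=0
i=3 t=9 v=8: → [7,14); WM=7; [0,7) fires=8
i=4 t=15 v=6: → [14,21); WM=13
i=5 t=15 v=9: → [14,21); WM=13
i=6 t=10 v=8: → [7,14); WM=13
i=7 t=19 v=3: → [14,21); WM=17; [7,14) fires=8
i=8 t=20 v=8: → [14,21); WM=18
i=9 t=26 v=5: → [21,28); WM=24; [14,21) fires=9
i=10 t=26 v=2: → [21,28); WM=24
i=11 t=22 v=1: → [21,28); WM=24
i=12 t=20 v=1: → [14,21); WM=24

[0,7)=8 [7,14)=8 [14,21)=9 [21,28)=5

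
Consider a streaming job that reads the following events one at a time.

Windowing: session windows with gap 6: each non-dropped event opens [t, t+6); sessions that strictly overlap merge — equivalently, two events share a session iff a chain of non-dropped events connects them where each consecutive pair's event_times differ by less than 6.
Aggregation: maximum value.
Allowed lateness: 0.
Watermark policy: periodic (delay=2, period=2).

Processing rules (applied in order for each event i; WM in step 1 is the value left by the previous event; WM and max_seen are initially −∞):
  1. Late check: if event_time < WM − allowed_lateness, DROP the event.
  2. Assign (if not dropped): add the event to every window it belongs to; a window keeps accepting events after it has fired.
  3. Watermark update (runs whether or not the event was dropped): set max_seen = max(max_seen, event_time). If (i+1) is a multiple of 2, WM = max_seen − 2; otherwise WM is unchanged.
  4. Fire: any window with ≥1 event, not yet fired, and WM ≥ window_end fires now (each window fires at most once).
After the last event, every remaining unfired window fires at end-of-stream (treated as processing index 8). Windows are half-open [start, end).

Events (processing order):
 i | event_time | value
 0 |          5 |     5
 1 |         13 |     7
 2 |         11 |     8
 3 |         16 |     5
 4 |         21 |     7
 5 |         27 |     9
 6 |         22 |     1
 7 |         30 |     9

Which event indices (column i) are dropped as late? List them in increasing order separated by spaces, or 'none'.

6

i=0 t=5 v=5: → [5,11); WM=−∞
i=1 t=13 v=7: → [13,19); WM=11
i=2 t=11 v=8: → [11,19); WM=11
i=3 t=16 v=5: → [11,22); WM=14
i=4 t=21 v=7: → [11,27); WM=14
i=5 t=27 v=9: → [27,33); WM=25
i=6 t=22 v=1: DROP (t<25-0); WM=25
i=7 t=30 v=9: → [27,36); WM=28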